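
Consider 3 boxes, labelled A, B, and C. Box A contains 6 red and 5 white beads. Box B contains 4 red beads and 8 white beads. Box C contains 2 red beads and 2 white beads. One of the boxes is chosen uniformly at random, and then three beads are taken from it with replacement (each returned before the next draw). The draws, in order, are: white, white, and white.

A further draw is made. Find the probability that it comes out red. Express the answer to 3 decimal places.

Compute the likelihood of the observed sequence for each case: P(data | box A) = (5/11)(5/11)(5/11) = 0.093914; P(data | box B) = (8/12)(8/12)(8/12) = 0.2963; P(data | box C) = (2/4)(2/4)(2/4) = 0.125.
The prior-weighted likelihoods are 1/3 · 0.093914 = 0.031305, 1/3 · 0.2963 = 0.098765, 1/3 · 0.125 = 0.041667; summing to 0.17174.
The posterior is then P(box A | data) = 0.18228, P(box B | data) = 0.5751, P(box C | data) = 0.24262.
The predictive probability is P(red next | data) = (6/11)(0.18228) + (1/3)(0.5751) + (1/2)(0.24262) = 0.41244.

0.412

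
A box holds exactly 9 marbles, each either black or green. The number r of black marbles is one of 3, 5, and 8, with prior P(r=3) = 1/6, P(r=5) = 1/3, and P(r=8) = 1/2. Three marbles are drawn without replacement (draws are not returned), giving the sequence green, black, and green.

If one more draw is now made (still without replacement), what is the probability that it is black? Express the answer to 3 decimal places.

The likelihood of the observed sequence under each hypothesis: P(data | r = 3) = (6/9)(3/8)(5/7) = 5/28; P(data | r = 5) = (4/9)(5/8)(3/7) = 5/42; P(data | r = 8) = (1/9)(8/8)(0/7) = 0.
Weighting by the prior gives 1/6 · 5/28 = 5/168, 1/3 · 5/42 = 5/126, 1/2 · 0 = 0; these sum to 5/72.
Dividing through by the total gives posterior P(r = 3 | data) = 3/7, P(r = 5 | data) = 4/7, P(r = 8 | data) = 0.
Averaging over the posterior, P(black next | data) = (1/3)(3/7) + (2/3)(4/7) = 11/21.

0.524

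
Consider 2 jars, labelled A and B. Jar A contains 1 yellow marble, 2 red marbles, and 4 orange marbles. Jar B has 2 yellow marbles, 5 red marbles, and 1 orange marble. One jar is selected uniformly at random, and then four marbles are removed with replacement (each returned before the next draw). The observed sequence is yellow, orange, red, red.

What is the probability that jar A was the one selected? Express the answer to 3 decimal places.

For each hypothesis, P(data | H) works out to: P(data | jar A) = (1/7)(4/7)(2/7)(2/7) = 0.0066639; P(data | jar B) = (2/8)(1/8)(5/8)(5/8) = 0.012207.
Weighting by the prior gives 1/2 · 0.0066639 = 0.0033319, 1/2 · 0.012207 = 0.0061035; these sum to 0.0094355.
By Bayes' rule, P(jar A | data) = (0.0033319) / (0.0094355) = 0.35313.

0.353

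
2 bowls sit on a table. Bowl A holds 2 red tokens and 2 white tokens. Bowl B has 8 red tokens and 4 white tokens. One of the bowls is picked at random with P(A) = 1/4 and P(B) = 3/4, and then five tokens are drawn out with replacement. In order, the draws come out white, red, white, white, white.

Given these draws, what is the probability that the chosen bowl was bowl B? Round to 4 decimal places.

0.4414

The likelihood of the observed sequence under each hypothesis: P(data | bowl A) = (2/4)(2/4)(2/4)(2/4)(2/4) = 0.03125; P(data | bowl B) = (4/12)(8/12)(4/12)(4/12)(4/12) = 0.0082305.
Multiplying each by its prior: 1/4 · 0.03125 = 0.0078125, 3/4 · 0.0082305 = 0.0061728; with total 0.013985.
So P(bowl B | data) = (0.0061728) / (0.013985) = 0.44138.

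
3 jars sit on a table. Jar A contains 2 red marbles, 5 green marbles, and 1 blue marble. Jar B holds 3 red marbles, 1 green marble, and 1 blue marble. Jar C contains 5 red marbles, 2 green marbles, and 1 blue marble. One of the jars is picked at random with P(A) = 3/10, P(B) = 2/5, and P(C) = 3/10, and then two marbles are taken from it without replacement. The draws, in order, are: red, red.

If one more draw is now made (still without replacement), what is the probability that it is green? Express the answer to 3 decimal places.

The likelihood of the observed sequence under each hypothesis: P(data | jar A) = (2/8)(1/7) = 0.035714; P(data | jar B) = (3/5)(2/4) = 0.3; P(data | jar C) = (5/8)(4/7) = 0.35714.
The prior-weighted likelihoods are 3/10 · 0.035714 = 0.010714, 2/5 · 0.3 = 0.12, 3/10 · 0.35714 = 0.10714; with total 0.23786.
Normalising, the posterior is P(jar A | data) = 0.045045, P(jar B | data) = 0.5045, P(jar C | data) = 0.45045.
The predictive probability is P(green next | data) = (5/6)(0.045045) + (1/3)(0.5045) + (1/3)(0.45045) = 0.35586.

0.356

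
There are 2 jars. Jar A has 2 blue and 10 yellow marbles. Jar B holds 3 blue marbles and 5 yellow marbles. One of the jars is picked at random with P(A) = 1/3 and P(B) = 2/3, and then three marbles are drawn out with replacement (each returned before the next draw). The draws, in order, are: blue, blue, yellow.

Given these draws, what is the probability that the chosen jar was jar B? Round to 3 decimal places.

0.884

The likelihood of the observed sequence under each hypothesis: P(data | jar A) = (2/12)(2/12)(10/12) = 0.023148; P(data | jar B) = (3/8)(3/8)(5/8) = 0.087891.
Weighting by the prior gives 1/3 · 0.023148 = 0.007716, 2/3 · 0.087891 = 0.058594; with total 0.06631.
Therefore the posterior P(jar B | data) = (0.058594) / (0.06631) = 0.88364.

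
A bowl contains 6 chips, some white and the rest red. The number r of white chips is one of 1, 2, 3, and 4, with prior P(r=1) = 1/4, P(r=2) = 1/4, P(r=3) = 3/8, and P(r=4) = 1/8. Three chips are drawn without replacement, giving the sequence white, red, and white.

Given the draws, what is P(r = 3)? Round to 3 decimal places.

The likelihood of the observed sequence under each hypothesis: P(data | r = 1) = (1/6)(5/5)(0/4) = 0; P(data | r = 2) = (2/6)(4/5)(1/4) = 1/15; P(data | r = 3) = (3/6)(3/5)(2/4) = 3/20; P(data | r = 4) = (4/6)(2/5)(3/4) = 1/5.
The prior-weighted likelihoods are 1/4 · 0 = 0, 1/4 · 1/15 = 1/60, 3/8 · 3/20 = 9/160, 1/8 · 1/5 = 1/40; these sum to 47/480.
By Bayes' rule, P(r = 3 | data) = (9/160) / (47/480) = 27/47.

0.574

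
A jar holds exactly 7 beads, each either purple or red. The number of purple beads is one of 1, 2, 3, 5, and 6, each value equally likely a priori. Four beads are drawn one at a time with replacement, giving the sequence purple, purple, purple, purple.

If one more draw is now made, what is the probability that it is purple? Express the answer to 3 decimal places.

0.791

The likelihood of the observed sequence under each hypothesis: P(data | r = 1) = (1/7)(1/7)(1/7)(1/7) = 0.00041649; P(data | r = 2) = (2/7)(2/7)(2/7)(2/7) = 0.0066639; P(data | r = 3) = (3/7)(3/7)(3/7)(3/7) = 0.033736; P(data | r = 5) = (5/7)(5/7)(5/7)(5/7) = 0.26031; P(data | r = 6) = (6/7)(6/7)(6/7)(6/7) = 0.53978.
Multiplying each by its prior: 1/5 · 0.00041649 = 8.3299e-05, 1/5 · 0.0066639 = 0.0013328, 1/5 · 0.033736 = 0.0067472, 1/5 · 0.26031 = 0.052062, 1/5 · 0.53978 = 0.10796; these sum to 0.16818.
Normalising, the posterior is P(r = 1 | data) = 0.00049529, P(r = 2 | data) = 0.0079247, P(r = 3 | data) = 0.040119, P(r = 5 | data) = 0.30956, P(r = 6 | data) = 0.6419.
Averaging over the posterior, P(purple next | data) = (1/7)(0.00049529) + (2/7)(0.0079247) + (3/7)(0.040119) + (5/7)(0.30956) + (6/7)(0.6419) = 0.79084.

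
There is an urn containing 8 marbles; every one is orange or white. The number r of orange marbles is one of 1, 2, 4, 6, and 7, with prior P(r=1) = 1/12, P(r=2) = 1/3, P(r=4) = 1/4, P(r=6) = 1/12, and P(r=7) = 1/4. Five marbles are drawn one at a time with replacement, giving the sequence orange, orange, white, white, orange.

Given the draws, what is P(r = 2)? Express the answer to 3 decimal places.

Under each hypothesis, the probability of the observed sequence is: P(data | r = 1) = (1/8)(1/8)(7/8)(7/8)(1/8) = 0.0014954; P(data | r = 2) = (2/8)(2/8)(6/8)(6/8)(2/8) = 0.0087891; P(data | r = 4) = (4/8)(4/8)(4/8)(4/8)(4/8) = 0.03125; P(data | r = 6) = (6/8)(6/8)(2/8)(2/8)(6/8) = 0.026367; P(data | r = 7) = (7/8)(7/8)(1/8)(1/8)(7/8) = 0.010468.
Weighting by the prior gives 1/12 · 0.0014954 = 0.00012461, 1/3 · 0.0087891 = 0.0029297, 1/4 · 0.03125 = 0.0078125, 1/12 · 0.026367 = 0.0021973, 1/4 · 0.010468 = 0.0026169; with total 0.015681.
By Bayes' rule, P(r = 2 | data) = (0.0029297) / (0.015681) = 0.18683.

0.187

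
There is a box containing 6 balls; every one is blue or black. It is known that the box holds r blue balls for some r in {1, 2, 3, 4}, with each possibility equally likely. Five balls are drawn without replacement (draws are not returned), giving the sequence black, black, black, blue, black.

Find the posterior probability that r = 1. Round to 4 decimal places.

Under each hypothesis, the probability of the observed sequence is: P(data | r = 1) = (5/6)(4/5)(3/4)(1/3)(2/2) = 1/6; P(data | r = 2) = (4/6)(3/5)(2/4)(2/3)(1/2) = 1/15; P(data | r = 3) = (3/6)(2/5)(1/4)(3/3)(0/2) = 0; P(data | r = 4) = (2/6)(1/5)(0/4) = 0.
The prior-weighted likelihoods are 1/4 · 1/6 = 1/24, 1/4 · 1/15 = 1/60, 1/4 · 0 = 0, 1/4 · 0 = 0; summing to 7/120.
By Bayes' rule, P(r = 1 | data) = (1/24) / (7/120) = 5/7.

0.7143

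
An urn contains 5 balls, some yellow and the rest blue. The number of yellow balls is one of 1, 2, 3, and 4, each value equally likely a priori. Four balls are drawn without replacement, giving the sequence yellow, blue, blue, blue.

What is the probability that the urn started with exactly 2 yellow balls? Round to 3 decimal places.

0.333

Compute the likelihood of the observed sequence for each case: P(data | r = 1) = (1/5)(4/4)(3/3)(2/2) = 1/5; P(data | r = 2) = (2/5)(3/4)(2/3)(1/2) = 1/10; P(data | r = 3) = (3/5)(2/4)(1/3)(0/2) = 0; P(data | r = 4) = (4/5)(1/4)(0/3) = 0.
Weighting by the prior gives 1/4 · 1/5 = 1/20, 1/4 · 1/10 = 1/40, 1/4 · 0 = 0, 1/4 · 0 = 0; with total 3/40.
So P(r = 2 | data) = (1/40) / (3/40) = 1/3.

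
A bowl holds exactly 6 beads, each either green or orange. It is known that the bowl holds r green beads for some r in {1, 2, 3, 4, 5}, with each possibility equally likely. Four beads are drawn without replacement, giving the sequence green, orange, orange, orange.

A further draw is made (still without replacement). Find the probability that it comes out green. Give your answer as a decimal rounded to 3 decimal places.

0.333

The likelihood of the observed sequence under each hypothesis: P(data | r = 1) = (1/6)(5/5)(4/4)(3/3) = 1/6; P(data | r = 2) = (2/6)(4/5)(3/4)(2/3) = 2/15; P(data | r = 3) = (3/6)(3/5)(2/4)(1/3) = 1/20; P(data | r = 4) = (4/6)(2/5)(1/4)(0/3) = 0; P(data | r = 5) = (5/6)(1/5)(0/4) = 0.
Multiplying each by its prior: 1/5 · 1/6 = 1/30, 1/5 · 2/15 = 2/75, 1/5 · 1/20 = 1/100, 1/5 · 0 = 0, 1/5 · 0 = 0; these sum to 7/100.
Dividing through by the total gives posterior P(r = 1 | data) = 10/21, P(r = 2 | data) = 8/21, P(r = 3 | data) = 1/7, P(r = 4 | data) = 0, P(r = 5 | data) = 0.
The predictive probability is P(green next | data) = (0)(10/21) + (1/2)(8/21) + (1)(1/7) = 1/3.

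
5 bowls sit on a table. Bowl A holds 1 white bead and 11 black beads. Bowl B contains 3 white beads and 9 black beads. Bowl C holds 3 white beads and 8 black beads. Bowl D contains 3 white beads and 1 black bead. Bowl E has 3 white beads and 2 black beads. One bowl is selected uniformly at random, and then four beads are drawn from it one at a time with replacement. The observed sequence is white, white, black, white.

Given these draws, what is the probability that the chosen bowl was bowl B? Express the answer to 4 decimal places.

0.0535

For each hypothesis, P(data | H) works out to: P(data | bowl A) = (1/12)(1/12)(11/12)(1/12) = 0.00053048; P(data | bowl B) = (3/12)(3/12)(9/12)(3/12) = 0.011719; P(data | bowl C) = (3/11)(3/11)(8/11)(3/11) = 0.014753; P(data | bowl D) = (3/4)(3/4)(1/4)(3/4) = 0.10547; P(data | bowl E) = (3/5)(3/5)(2/5)(3/5) = 0.0864.
The prior-weighted likelihoods are 1/5 · 0.00053048 = 0.0001061, 1/5 · 0.011719 = 0.0023437, 1/5 · 0.014753 = 0.0029506, 1/5 · 0.10547 = 0.021094, 1/5 · 0.0864 = 0.01728; summing to 0.043774.
By Bayes' rule, P(bowl B | data) = (0.0023437) / (0.043774) = 0.053542.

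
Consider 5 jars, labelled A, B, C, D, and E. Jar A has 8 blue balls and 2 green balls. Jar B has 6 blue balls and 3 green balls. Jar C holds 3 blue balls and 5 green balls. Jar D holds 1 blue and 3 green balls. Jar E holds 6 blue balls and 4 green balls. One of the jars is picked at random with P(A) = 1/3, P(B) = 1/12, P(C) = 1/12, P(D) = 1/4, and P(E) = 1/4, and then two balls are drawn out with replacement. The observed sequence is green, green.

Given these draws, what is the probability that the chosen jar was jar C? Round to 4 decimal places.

0.1381

Compute the likelihood of the observed sequence for each case: P(data | jar A) = (2/10)(2/10) = 0.04; P(data | jar B) = (3/9)(3/9) = 0.11111; P(data | jar C) = (5/8)(5/8) = 0.39062; P(data | jar D) = (3/4)(3/4) = 0.5625; P(data | jar E) = (4/10)(4/10) = 0.16.
Weighting by the prior gives 1/3 · 0.04 = 0.013333, 1/12 · 0.11111 = 0.0092593, 1/12 · 0.39062 = 0.032552, 1/4 · 0.5625 = 0.14062, 1/4 · 0.16 = 0.04; with total 0.23577.
Therefore the posterior P(jar C | data) = (0.032552) / (0.23577) = 0.13807.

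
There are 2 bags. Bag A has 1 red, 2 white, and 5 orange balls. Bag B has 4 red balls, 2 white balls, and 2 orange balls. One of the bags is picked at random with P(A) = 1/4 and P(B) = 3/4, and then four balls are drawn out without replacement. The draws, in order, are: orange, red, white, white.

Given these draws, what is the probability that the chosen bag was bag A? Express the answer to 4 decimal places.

Under each hypothesis, the probability of the observed sequence is: P(data | bag A) = (5/8)(1/7)(2/6)(1/5) = 0.0059524; P(data | bag B) = (2/8)(4/7)(2/6)(1/5) = 0.0095238.
The prior-weighted likelihoods are 1/4 · 0.0059524 = 0.0014881, 3/4 · 0.0095238 = 0.0071429; summing to 0.008631.
By Bayes' rule, P(bag A | data) = (0.0014881) / (0.008631) = 0.17241.

0.1724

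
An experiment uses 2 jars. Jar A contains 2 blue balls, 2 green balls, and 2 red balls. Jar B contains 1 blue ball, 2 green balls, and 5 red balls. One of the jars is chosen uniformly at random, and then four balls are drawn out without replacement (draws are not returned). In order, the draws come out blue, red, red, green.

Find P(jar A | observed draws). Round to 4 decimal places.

0.4828

Under each hypothesis, the probability of the observed sequence is: P(data | jar A) = (2/6)(2/5)(1/4)(2/3) = 0.022222; P(data | jar B) = (1/8)(5/7)(4/6)(2/5) = 0.02381.
Multiplying each by its prior: 1/2 · 0.022222 = 0.011111, 1/2 · 0.02381 = 0.011905; these sum to 0.023016.
Hence P(jar A | data) = (0.011111) / (0.023016) = 0.48276.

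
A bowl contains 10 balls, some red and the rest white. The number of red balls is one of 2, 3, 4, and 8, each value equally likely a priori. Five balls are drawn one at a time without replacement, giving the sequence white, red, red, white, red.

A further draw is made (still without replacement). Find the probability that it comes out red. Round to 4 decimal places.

0.4964

For each hypothesis, P(data | H) works out to: P(data | r = 2) = (8/10)(2/9)(1/8)(7/7)(0/6) = 0; P(data | r = 3) = (7/10)(3/9)(2/8)(6/7)(1/6) = 0.0083333; P(data | r = 4) = (6/10)(4/9)(3/8)(5/7)(2/6) = 0.02381; P(data | r = 8) = (2/10)(8/9)(7/8)(1/7)(6/6) = 0.022222.
Multiplying each by its prior: 1/4 · 0 = 0, 1/4 · 0.0083333 = 0.0020833, 1/4 · 0.02381 = 0.0059524, 1/4 · 0.022222 = 0.0055556; these sum to 0.013591.
Normalising, the posterior is P(r = 2 | data) = 0, P(r = 3 | data) = 0.15328, P(r = 4 | data) = 0.43796, P(r = 8 | data) = 0.40876.
Averaging over the posterior, P(red next | data) = (0)(0.15328) + (1/5)(0.43796) + (1)(0.40876) = 0.49635.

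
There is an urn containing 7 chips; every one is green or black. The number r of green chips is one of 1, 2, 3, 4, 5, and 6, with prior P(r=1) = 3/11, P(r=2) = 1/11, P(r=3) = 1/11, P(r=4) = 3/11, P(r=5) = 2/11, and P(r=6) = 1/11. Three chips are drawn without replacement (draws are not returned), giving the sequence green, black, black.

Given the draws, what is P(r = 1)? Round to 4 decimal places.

0.3488

Compute the likelihood of the observed sequence for each case: P(data | r = 1) = (1/7)(6/6)(5/5) = 1/7; P(data | r = 2) = (2/7)(5/6)(4/5) = 4/21; P(data | r = 3) = (3/7)(4/6)(3/5) = 6/35; P(data | r = 4) = (4/7)(3/6)(2/5) = 4/35; P(data | r = 5) = (5/7)(2/6)(1/5) = 1/21; P(data | r = 6) = (6/7)(1/6)(0/5) = 0.
Multiplying each by its prior: 3/11 · 1/7 = 3/77, 1/11 · 4/21 = 4/231, 1/11 · 6/35 = 6/385, 3/11 · 4/35 = 12/385, 2/11 · 1/21 = 2/231, 1/11 · 0 = 0; these sum to 43/385.
Hence P(r = 1 | data) = (3/77) / (43/385) = 15/43.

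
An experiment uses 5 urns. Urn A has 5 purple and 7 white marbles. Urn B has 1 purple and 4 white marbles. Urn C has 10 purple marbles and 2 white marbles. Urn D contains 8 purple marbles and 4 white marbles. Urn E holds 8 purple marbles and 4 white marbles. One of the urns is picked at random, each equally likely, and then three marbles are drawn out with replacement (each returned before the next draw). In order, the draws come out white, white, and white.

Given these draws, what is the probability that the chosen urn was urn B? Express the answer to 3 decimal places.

0.649

The likelihood of the observed sequence under each hypothesis: P(data | urn A) = (7/12)(7/12)(7/12) = 0.1985; P(data | urn B) = (4/5)(4/5)(4/5) = 0.512; P(data | urn C) = (2/12)(2/12)(2/12) = 0.0046296; P(data | urn D) = (4/12)(4/12)(4/12) = 0.037037; P(data | urn E) = (4/12)(4/12)(4/12) = 0.037037.
Weighting by the prior gives 1/5 · 0.1985 = 0.039699, 1/5 · 0.512 = 0.1024, 1/5 · 0.0046296 = 0.00092593, 1/5 · 0.037037 = 0.0074074, 1/5 · 0.037037 = 0.0074074; summing to 0.15784.
Therefore the posterior P(urn B | data) = (0.1024) / (0.15784) = 0.64876.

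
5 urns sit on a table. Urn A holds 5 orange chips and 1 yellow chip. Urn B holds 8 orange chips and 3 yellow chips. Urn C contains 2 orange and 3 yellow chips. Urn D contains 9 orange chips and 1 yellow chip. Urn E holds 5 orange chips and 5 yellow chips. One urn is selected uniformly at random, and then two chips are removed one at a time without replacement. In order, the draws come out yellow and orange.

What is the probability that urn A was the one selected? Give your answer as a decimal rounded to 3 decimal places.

0.157

Compute the likelihood of the observed sequence for each case: P(data | urn A) = (1/6)(5/5) = 0.16667; P(data | urn B) = (3/11)(8/10) = 0.21818; P(data | urn C) = (3/5)(2/4) = 0.3; P(data | urn D) = (1/10)(9/9) = 0.1; P(data | urn E) = (5/10)(5/9) = 0.27778.
Multiplying each by its prior: 1/5 · 0.16667 = 0.033333, 1/5 · 0.21818 = 0.043636, 1/5 · 0.3 = 0.06, 1/5 · 0.1 = 0.02, 1/5 · 0.27778 = 0.055556; these sum to 0.21253.
By Bayes' rule, P(urn A | data) = (0.033333) / (0.21253) = 0.15684.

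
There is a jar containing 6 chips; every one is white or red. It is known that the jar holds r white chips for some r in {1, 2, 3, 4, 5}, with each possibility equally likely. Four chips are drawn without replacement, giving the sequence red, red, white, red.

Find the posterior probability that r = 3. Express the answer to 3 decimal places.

Compute the likelihood of the observed sequence for each case: P(data | r = 1) = (5/6)(4/5)(1/4)(3/3) = 1/6; P(data | r = 2) = (4/6)(3/5)(2/4)(2/3) = 2/15; P(data | r = 3) = (3/6)(2/5)(3/4)(1/3) = 1/20; P(data | r = 4) = (2/6)(1/5)(4/4)(0/3) = 0; P(data | r = 5) = (1/6)(0/5) = 0.
The prior-weighted likelihoods are 1/5 · 1/6 = 1/30, 1/5 · 2/15 = 2/75, 1/5 · 1/20 = 1/100, 1/5 · 0 = 0, 1/5 · 0 = 0; summing to 7/100.
By Bayes' rule, P(r = 3 | data) = (1/100) / (7/100) = 1/7.

0.143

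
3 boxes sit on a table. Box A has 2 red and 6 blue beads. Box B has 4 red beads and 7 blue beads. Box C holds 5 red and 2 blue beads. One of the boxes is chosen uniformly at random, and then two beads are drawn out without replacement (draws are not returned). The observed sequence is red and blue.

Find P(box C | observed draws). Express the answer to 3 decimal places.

Compute the likelihood of the observed sequence for each case: P(data | box A) = (2/8)(6/7) = 0.21429; P(data | box B) = (4/11)(7/10) = 0.25455; P(data | box C) = (5/7)(2/6) = 0.2381.
The prior-weighted likelihoods are 1/3 · 0.21429 = 0.071429, 1/3 · 0.25455 = 0.084848, 1/3 · 0.2381 = 0.079365; with total 0.23564.
Therefore the posterior P(box C | data) = (0.079365) / (0.23564) = 0.3368.

0.337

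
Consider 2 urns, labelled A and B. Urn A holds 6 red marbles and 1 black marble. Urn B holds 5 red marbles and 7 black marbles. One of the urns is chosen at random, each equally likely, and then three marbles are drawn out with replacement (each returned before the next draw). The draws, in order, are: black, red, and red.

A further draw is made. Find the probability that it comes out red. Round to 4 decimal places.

0.6408

The likelihood of the observed sequence under each hypothesis: P(data | urn A) = (1/7)(6/7)(6/7) = 0.10496; P(data | urn B) = (7/12)(5/12)(5/12) = 0.10127.
Multiplying each by its prior: 1/2 · 0.10496 = 0.052478, 1/2 · 0.10127 = 0.050637; these sum to 0.10311.
The posterior is then P(urn A | data) = 0.50893, P(urn B | data) = 0.49107.
Averaging over the posterior, P(red next | data) = (6/7)(0.50893) + (5/12)(0.49107) = 0.64084.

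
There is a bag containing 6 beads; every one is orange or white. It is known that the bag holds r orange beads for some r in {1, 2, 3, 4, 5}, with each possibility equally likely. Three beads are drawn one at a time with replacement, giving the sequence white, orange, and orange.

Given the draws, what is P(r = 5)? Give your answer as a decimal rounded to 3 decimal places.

Compute the likelihood of the observed sequence for each case: P(data | r = 1) = (5/6)(1/6)(1/6) = 5/216; P(data | r = 2) = (4/6)(2/6)(2/6) = 2/27; P(data | r = 3) = (3/6)(3/6)(3/6) = 1/8; P(data | r = 4) = (2/6)(4/6)(4/6) = 4/27; P(data | r = 5) = (1/6)(5/6)(5/6) = 25/216.
The prior-weighted likelihoods are 1/5 · 5/216 = 1/216, 1/5 · 2/27 = 2/135, 1/5 · 1/8 = 1/40, 1/5 · 4/27 = 4/135, 1/5 · 25/216 = 5/216; these sum to 7/72.
Therefore the posterior P(r = 5 | data) = (5/216) / (7/72) = 5/21.

0.238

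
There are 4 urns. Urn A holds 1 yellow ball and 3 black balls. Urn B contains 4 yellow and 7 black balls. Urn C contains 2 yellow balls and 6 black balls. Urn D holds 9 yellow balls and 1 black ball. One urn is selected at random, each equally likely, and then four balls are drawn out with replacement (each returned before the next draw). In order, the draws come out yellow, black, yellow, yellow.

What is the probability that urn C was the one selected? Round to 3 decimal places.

0.092

Under each hypothesis, the probability of the observed sequence is: P(data | urn A) = (1/4)(3/4)(1/4)(1/4) = 0.011719; P(data | urn B) = (4/11)(7/11)(4/11)(4/11) = 0.030599; P(data | urn C) = (2/8)(6/8)(2/8)(2/8) = 0.011719; P(data | urn D) = (9/10)(1/10)(9/10)(9/10) = 0.0729.
Weighting by the prior gives 1/4 · 0.011719 = 0.0029297, 1/4 · 0.030599 = 0.0076498, 1/4 · 0.011719 = 0.0029297, 1/4 · 0.0729 = 0.018225; summing to 0.031734.
So P(urn C | data) = (0.0029297) / (0.031734) = 0.09232.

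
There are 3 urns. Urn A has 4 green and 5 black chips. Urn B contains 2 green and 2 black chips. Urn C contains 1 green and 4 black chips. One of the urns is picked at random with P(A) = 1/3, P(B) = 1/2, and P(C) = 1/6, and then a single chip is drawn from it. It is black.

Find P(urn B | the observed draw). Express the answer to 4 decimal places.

Compute the likelihood of this draw for each case: P(data | urn A) = (5/9) = 5/9; P(data | urn B) = (2/4) = 1/2; P(data | urn C) = (4/5) = 4/5.
Multiplying each by its prior: 1/3 · 5/9 = 5/27, 1/2 · 1/2 = 1/4, 1/6 · 4/5 = 2/15; with total 307/540.
Therefore the posterior P(urn B | data) = (1/4) / (307/540) = 135/307.

0.4397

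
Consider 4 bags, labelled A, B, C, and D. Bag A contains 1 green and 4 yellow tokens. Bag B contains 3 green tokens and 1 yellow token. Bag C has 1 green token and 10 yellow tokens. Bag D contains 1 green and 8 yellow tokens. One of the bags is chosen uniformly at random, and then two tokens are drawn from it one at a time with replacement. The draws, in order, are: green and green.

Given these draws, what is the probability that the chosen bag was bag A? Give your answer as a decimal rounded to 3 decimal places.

The likelihood of the observed sequence under each hypothesis: P(data | bag A) = (1/5)(1/5) = 0.04; P(data | bag B) = (3/4)(3/4) = 0.5625; P(data | bag C) = (1/11)(1/11) = 0.0082645; P(data | bag D) = (1/9)(1/9) = 0.012346.
Weighting by the prior gives 1/4 · 0.04 = 0.01, 1/4 · 0.5625 = 0.14062, 1/4 · 0.0082645 = 0.0020661, 1/4 · 0.012346 = 0.0030864; summing to 0.15578.
So P(bag A | data) = (0.01) / (0.15578) = 0.064194.

0.064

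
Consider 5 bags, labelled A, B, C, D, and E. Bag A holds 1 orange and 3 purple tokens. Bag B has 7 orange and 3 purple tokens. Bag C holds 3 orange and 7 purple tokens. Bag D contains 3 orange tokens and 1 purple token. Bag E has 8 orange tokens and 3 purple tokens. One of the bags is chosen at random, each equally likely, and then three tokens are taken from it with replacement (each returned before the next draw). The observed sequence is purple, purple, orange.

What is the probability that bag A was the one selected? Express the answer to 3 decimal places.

0.311

Under each hypothesis, the probability of the observed sequence is: P(data | bag A) = (3/4)(3/4)(1/4) = 0.14062; P(data | bag B) = (3/10)(3/10)(7/10) = 0.063; P(data | bag C) = (7/10)(7/10)(3/10) = 0.147; P(data | bag D) = (1/4)(1/4)(3/4) = 0.046875; P(data | bag E) = (3/11)(3/11)(8/11) = 0.054095.
Multiplying each by its prior: 1/5 · 0.14062 = 0.028125, 1/5 · 0.063 = 0.0126, 1/5 · 0.147 = 0.0294, 1/5 · 0.046875 = 0.009375, 1/5 · 0.054095 = 0.010819; summing to 0.090319.
Hence P(bag A | data) = (0.028125) / (0.090319) = 0.3114.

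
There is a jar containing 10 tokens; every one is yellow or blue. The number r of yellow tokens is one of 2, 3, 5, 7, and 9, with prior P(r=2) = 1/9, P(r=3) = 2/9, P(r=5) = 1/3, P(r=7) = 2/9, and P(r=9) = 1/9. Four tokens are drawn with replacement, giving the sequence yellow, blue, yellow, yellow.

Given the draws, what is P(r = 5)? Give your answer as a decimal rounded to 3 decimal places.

Compute the likelihood of the observed sequence for each case: P(data | r = 2) = (2/10)(8/10)(2/10)(2/10) = 0.0064; P(data | r = 3) = (3/10)(7/10)(3/10)(3/10) = 0.0189; P(data | r = 5) = (5/10)(5/10)(5/10)(5/10) = 0.0625; P(data | r = 7) = (7/10)(3/10)(7/10)(7/10) = 0.1029; P(data | r = 9) = (9/10)(1/10)(9/10)(9/10) = 0.0729.
The prior-weighted likelihoods are 1/9 · 0.0064 = 0.00071111, 2/9 · 0.0189 = 0.0042, 1/3 · 0.0625 = 0.020833, 2/9 · 0.1029 = 0.022867, 1/9 · 0.0729 = 0.0081; with total 0.056711.
By Bayes' rule, P(r = 5 | data) = (0.020833) / (0.056711) = 0.36736.

0.367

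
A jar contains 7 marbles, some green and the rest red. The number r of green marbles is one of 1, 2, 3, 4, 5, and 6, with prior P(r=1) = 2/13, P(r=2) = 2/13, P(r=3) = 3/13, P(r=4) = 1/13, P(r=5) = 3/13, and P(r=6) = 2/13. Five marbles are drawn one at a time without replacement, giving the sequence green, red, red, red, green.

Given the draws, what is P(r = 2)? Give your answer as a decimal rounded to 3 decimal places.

For each hypothesis, P(data | H) works out to: P(data | r = 1) = (1/7)(6/6)(5/5)(4/4)(0/3) = 0; P(data | r = 2) = (2/7)(5/6)(4/5)(3/4)(1/3) = 0.047619; P(data | r = 3) = (3/7)(4/6)(3/5)(2/4)(2/3) = 0.057143; P(data | r = 4) = (4/7)(3/6)(2/5)(1/4)(3/3) = 0.028571; P(data | r = 5) = (5/7)(2/6)(1/5)(0/4) = 0; P(data | r = 6) = (6/7)(1/6)(0/5) = 0.
Weighting by the prior gives 2/13 · 0 = 0, 2/13 · 0.047619 = 0.007326, 3/13 · 0.057143 = 0.013187, 1/13 · 0.028571 = 0.0021978, 3/13 · 0 = 0, 2/13 · 0 = 0; summing to 0.022711.
By Bayes' rule, P(r = 2 | data) = (0.007326) / (0.022711) = 0.32258.

0.323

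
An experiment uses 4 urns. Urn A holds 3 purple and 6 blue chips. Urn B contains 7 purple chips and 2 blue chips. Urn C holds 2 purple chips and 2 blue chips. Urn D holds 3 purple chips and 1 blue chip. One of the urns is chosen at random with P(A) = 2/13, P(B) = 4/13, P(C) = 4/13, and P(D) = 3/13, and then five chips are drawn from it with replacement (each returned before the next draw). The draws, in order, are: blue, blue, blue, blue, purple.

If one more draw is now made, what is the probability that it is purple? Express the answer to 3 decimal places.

0.435

Under each hypothesis, the probability of the observed sequence is: P(data | urn A) = (6/9)(6/9)(6/9)(6/9)(3/9) = 0.065844; P(data | urn B) = (2/9)(2/9)(2/9)(2/9)(7/9) = 0.0018967; P(data | urn C) = (2/4)(2/4)(2/4)(2/4)(2/4) = 0.03125; P(data | urn D) = (1/4)(1/4)(1/4)(1/4)(3/4) = 0.0029297.
Multiplying each by its prior: 2/13 · 0.065844 = 0.01013, 4/13 · 0.0018967 = 0.00058361, 4/13 · 0.03125 = 0.0096154, 3/13 · 0.0029297 = 0.00067608; summing to 0.021005.
Dividing through by the total gives posterior P(urn A | data) = 0.48226, P(urn B | data) = 0.027784, P(urn C | data) = 0.45777, P(urn D | data) = 0.032187.
Averaging over the posterior, P(purple next | data) = (1/3)(0.48226) + (7/9)(0.027784) + (1/2)(0.45777) + (3/4)(0.032187) = 0.43539.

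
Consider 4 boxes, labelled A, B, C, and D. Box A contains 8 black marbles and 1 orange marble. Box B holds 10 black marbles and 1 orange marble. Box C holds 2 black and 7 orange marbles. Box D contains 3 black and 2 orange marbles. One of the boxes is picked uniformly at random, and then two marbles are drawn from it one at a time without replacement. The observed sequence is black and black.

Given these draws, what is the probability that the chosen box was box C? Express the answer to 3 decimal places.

For each hypothesis, P(data | H) works out to: P(data | box A) = (8/9)(7/8) = 0.77778; P(data | box B) = (10/11)(9/10) = 0.81818; P(data | box C) = (2/9)(1/8) = 0.027778; P(data | box D) = (3/5)(2/4) = 0.3.
Weighting by the prior gives 1/4 · 0.77778 = 0.19444, 1/4 · 0.81818 = 0.20455, 1/4 · 0.027778 = 0.0069444, 1/4 · 0.3 = 0.075; these sum to 0.48093.
Therefore the posterior P(box C | data) = (0.0069444) / (0.48093) = 0.014439.

0.014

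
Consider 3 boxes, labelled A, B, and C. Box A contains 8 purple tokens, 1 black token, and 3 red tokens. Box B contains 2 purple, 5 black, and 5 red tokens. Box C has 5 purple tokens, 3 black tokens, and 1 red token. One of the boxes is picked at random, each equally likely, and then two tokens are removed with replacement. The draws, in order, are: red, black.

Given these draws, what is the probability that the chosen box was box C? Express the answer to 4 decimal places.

Compute the likelihood of the observed sequence for each case: P(data | box A) = (3/12)(1/12) = 1/48; P(data | box B) = (5/12)(5/12) = 25/144; P(data | box C) = (1/9)(3/9) = 1/27.
Multiplying each by its prior: 1/3 · 1/48 = 1/144, 1/3 · 25/144 = 25/432, 1/3 · 1/27 = 1/81; these sum to 25/324.
Therefore the posterior P(box C | data) = (1/81) / (25/324) = 4/25.

0.1600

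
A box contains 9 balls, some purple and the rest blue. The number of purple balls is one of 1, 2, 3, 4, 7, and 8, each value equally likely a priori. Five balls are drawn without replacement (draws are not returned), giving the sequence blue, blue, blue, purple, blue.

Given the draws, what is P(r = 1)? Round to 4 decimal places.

For each hypothesis, P(data | H) works out to: P(data | r = 1) = (8/9)(7/8)(6/7)(1/6)(5/5) = 1/9; P(data | r = 2) = (7/9)(6/8)(5/7)(2/6)(4/5) = 1/9; P(data | r = 3) = (6/9)(5/8)(4/7)(3/6)(3/5) = 1/14; P(data | r = 4) = (5/9)(4/8)(3/7)(4/6)(2/5) = 2/63; P(data | r = 7) = (2/9)(1/8)(0/7) = 0; P(data | r = 8) = (1/9)(0/8) = 0.
The prior-weighted likelihoods are 1/6 · 1/9 = 1/54, 1/6 · 1/9 = 1/54, 1/6 · 1/14 = 1/84, 1/6 · 2/63 = 1/189, 1/6 · 0 = 0, 1/6 · 0 = 0; these sum to 41/756.
So P(r = 1 | data) = (1/54) / (41/756) = 14/41.

0.3415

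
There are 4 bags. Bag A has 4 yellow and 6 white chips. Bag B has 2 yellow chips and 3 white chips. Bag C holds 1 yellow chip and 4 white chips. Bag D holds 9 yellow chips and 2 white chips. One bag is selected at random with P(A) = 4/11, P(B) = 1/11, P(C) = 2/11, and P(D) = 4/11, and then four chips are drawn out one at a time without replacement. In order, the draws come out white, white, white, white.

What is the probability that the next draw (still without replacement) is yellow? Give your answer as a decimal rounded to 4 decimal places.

Under each hypothesis, the probability of the observed sequence is: P(data | bag A) = (6/10)(5/9)(4/8)(3/7) = 1/14; P(data | bag B) = (3/5)(2/4)(1/3)(0/2) = 0; P(data | bag C) = (4/5)(3/4)(2/3)(1/2) = 1/5; P(data | bag D) = (2/11)(1/10)(0/9) = 0.
Multiplying each by its prior: 4/11 · 1/14 = 2/77, 1/11 · 0 = 0, 2/11 · 1/5 = 2/55, 4/11 · 0 = 0; summing to 24/385.
The posterior is then P(bag A | data) = 5/12, P(bag B | data) = 0, P(bag C | data) = 7/12, P(bag D | data) = 0.
Averaging over the posterior, P(yellow next | data) = (2/3)(5/12) + (1)(7/12) = 31/36.

0.8611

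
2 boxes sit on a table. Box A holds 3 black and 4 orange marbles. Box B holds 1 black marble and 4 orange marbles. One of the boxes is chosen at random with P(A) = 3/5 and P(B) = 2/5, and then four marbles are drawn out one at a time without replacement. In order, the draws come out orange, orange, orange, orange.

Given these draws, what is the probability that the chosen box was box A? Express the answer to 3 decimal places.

For each hypothesis, P(data | H) works out to: P(data | box A) = (4/7)(3/6)(2/5)(1/4) = 1/35; P(data | box B) = (4/5)(3/4)(2/3)(1/2) = 1/5.
The prior-weighted likelihoods are 3/5 · 1/35 = 3/175, 2/5 · 1/5 = 2/25; these sum to 17/175.
Hence P(box A | data) = (3/175) / (17/175) = 3/17.

0.176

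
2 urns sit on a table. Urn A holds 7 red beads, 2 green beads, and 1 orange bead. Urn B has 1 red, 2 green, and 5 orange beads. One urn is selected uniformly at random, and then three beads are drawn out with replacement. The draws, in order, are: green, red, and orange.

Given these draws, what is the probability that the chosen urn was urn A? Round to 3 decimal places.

Compute the likelihood of the observed sequence for each case: P(data | urn A) = (2/10)(7/10)(1/10) = 0.014; P(data | urn B) = (2/8)(1/8)(5/8) = 0.019531.
Multiplying each by its prior: 1/2 · 0.014 = 0.007, 1/2 · 0.019531 = 0.0097656; with total 0.016766.
Therefore the posterior P(urn A | data) = (0.007) / (0.016766) = 0.41752.

0.418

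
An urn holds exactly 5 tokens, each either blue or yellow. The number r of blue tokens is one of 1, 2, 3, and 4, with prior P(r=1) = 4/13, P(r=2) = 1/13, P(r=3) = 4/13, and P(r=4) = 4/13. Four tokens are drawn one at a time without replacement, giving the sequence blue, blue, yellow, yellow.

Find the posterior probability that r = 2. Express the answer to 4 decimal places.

Under each hypothesis, the probability of the observed sequence is: P(data | r = 1) = (1/5)(0/4) = 0; P(data | r = 2) = (2/5)(1/4)(3/3)(2/2) = 1/10; P(data | r = 3) = (3/5)(2/4)(2/3)(1/2) = 1/10; P(data | r = 4) = (4/5)(3/4)(1/3)(0/2) = 0.
Weighting by the prior gives 4/13 · 0 = 0, 1/13 · 1/10 = 1/130, 4/13 · 1/10 = 2/65, 4/13 · 0 = 0; with total 1/26.
By Bayes' rule, P(r = 2 | data) = (1/130) / (1/26) = 1/5.

0.2000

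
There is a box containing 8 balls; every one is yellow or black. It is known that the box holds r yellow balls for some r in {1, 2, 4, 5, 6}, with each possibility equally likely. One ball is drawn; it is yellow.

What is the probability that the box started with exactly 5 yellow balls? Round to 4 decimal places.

The likelihood of this draw under each hypothesis: P(data | r = 1) = (1/8) = 1/8; P(data | r = 2) = (2/8) = 1/4; P(data | r = 4) = (4/8) = 1/2; P(data | r = 5) = (5/8) = 5/8; P(data | r = 6) = (6/8) = 3/4.
The prior-weighted likelihoods are 1/5 · 1/8 = 1/40, 1/5 · 1/4 = 1/20, 1/5 · 1/2 = 1/10, 1/5 · 5/8 = 1/8, 1/5 · 3/4 = 3/20; with total 9/20.
So P(r = 5 | data) = (1/8) / (9/20) = 5/18.

0.2778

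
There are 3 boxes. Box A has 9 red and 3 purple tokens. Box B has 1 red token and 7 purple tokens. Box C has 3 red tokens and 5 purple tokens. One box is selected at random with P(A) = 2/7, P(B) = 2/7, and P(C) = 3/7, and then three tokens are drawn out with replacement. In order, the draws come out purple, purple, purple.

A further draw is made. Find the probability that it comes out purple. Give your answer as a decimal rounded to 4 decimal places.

Compute the likelihood of the observed sequence for each case: P(data | box A) = (3/12)(3/12)(3/12) = 0.015625; P(data | box B) = (7/8)(7/8)(7/8) = 0.66992; P(data | box C) = (5/8)(5/8)(5/8) = 0.24414.
Weighting by the prior gives 2/7 · 0.015625 = 0.0044643, 2/7 · 0.66992 = 0.19141, 3/7 · 0.24414 = 0.10463; with total 0.3005.
Normalising, the posterior is P(box A | data) = 0.014856, P(box B | data) = 0.63695, P(box C | data) = 0.34819.
The predictive probability is P(purple next | data) = (1/4)(0.014856) + (7/8)(0.63695) + (5/8)(0.34819) = 0.77867.

0.7787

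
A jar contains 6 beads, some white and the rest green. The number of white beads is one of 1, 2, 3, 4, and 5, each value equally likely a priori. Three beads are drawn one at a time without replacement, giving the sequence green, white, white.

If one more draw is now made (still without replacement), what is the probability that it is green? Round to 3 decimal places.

0.400

Compute the likelihood of the observed sequence for each case: P(data | r = 1) = (5/6)(1/5)(0/4) = 0; P(data | r = 2) = (4/6)(2/5)(1/4) = 1/15; P(data | r = 3) = (3/6)(3/5)(2/4) = 3/20; P(data | r = 4) = (2/6)(4/5)(3/4) = 1/5; P(data | r = 5) = (1/6)(5/5)(4/4) = 1/6.
Weighting by the prior gives 1/5 · 0 = 0, 1/5 · 1/15 = 1/75, 1/5 · 3/20 = 3/100, 1/5 · 1/5 = 1/25, 1/5 · 1/6 = 1/30; summing to 7/60.
Dividing through by the total gives posterior P(r = 1 | data) = 0, P(r = 2 | data) = 4/35, P(r = 3 | data) = 9/35, P(r = 4 | data) = 12/35, P(r = 5 | data) = 2/7.
The predictive probability is P(green next | data) = (1)(4/35) + (2/3)(9/35) + (1/3)(12/35) + (0)(2/7) = 2/5.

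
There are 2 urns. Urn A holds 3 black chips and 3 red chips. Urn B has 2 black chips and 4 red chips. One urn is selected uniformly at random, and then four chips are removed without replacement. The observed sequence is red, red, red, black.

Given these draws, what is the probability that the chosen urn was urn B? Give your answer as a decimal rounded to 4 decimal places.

0.7273

The likelihood of the observed sequence under each hypothesis: P(data | urn A) = (3/6)(2/5)(1/4)(3/3) = 1/20; P(data | urn B) = (4/6)(3/5)(2/4)(2/3) = 2/15.
Weighting by the prior gives 1/2 · 1/20 = 1/40, 1/2 · 2/15 = 1/15; these sum to 11/120.
By Bayes' rule, P(urn B | data) = (1/15) / (11/120) = 8/11.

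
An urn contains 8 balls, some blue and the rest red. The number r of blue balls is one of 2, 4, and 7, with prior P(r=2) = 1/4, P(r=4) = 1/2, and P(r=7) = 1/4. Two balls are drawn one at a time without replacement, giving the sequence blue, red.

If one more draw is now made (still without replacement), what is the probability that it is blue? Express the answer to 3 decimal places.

0.490

For each hypothesis, P(data | H) works out to: P(data | r = 2) = (2/8)(6/7) = 3/14; P(data | r = 4) = (4/8)(4/7) = 2/7; P(data | r = 7) = (7/8)(1/7) = 1/8.
The prior-weighted likelihoods are 1/4 · 3/14 = 3/56, 1/2 · 2/7 = 1/7, 1/4 · 1/8 = 1/32; these sum to 51/224.
Dividing through by the total gives posterior P(r = 2 | data) = 4/17, P(r = 4 | data) = 32/51, P(r = 7 | data) = 7/51.
Averaging over the posterior, P(blue next | data) = (1/6)(4/17) + (1/2)(32/51) + (1)(7/51) = 25/51.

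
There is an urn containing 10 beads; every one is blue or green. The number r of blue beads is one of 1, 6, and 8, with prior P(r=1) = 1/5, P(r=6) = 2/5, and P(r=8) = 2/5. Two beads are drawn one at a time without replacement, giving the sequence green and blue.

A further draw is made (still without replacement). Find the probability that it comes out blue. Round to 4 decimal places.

0.6517

For each hypothesis, P(data | H) works out to: P(data | r = 1) = (9/10)(1/9) = 1/10; P(data | r = 6) = (4/10)(6/9) = 4/15; P(data | r = 8) = (2/10)(8/9) = 8/45.
The prior-weighted likelihoods are 1/5 · 1/10 = 1/50, 2/5 · 4/15 = 8/75, 2/5 · 8/45 = 16/225; summing to 89/450.
Dividing through by the total gives posterior P(r = 1 | data) = 9/89, P(r = 6 | data) = 48/89, P(r = 8 | data) = 32/89.
So P(blue next | data) = Σ P(blue next | H) P(H | data) = (0)(9/89) + (5/8)(48/89) + (7/8)(32/89) = 58/89.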